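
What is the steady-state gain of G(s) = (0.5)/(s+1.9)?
DC gain = G(0) = num(0)/den(0) = 0.5/1.9 = 0.2632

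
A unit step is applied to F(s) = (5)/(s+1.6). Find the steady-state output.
FVT: lim_{t→∞} y(t) = lim_{s→0} s*Y(s) where Y(s) = F(s)/s.
= lim_{s→0} F(s) = F(0) = num(0)/den(0) = 5/1.6 = 3.125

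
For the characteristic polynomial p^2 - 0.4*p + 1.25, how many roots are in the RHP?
Poles: 0.2 + 1.1j, 0.2 - 1.1j. RHP poles (Re>0): 2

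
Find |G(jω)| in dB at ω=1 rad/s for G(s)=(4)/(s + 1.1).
Substitute s = j*1: G(j1) = 1.99095 - 1.80995j.
|G(j1)| = sqrt(Re² + Im²) = 2.691.
20*log₁₀(2.691) = 8.60 dB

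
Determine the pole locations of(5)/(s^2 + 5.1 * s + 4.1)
Set denominator = 0: s^2 + 5.1*s + 4.1 = (s + 1)(s + 4.1) = 0 → Poles: -1, -4.1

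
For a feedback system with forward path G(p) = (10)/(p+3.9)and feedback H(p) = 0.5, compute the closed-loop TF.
Closed-loop T = G/(1+GH).
Numerator: G_num * H_den = 10.
Denominator: G_den * H_den + G_num * H_num = (p + 3.9) + (5) = p + 8.9.
T(p) = (10)/(p + 8.9)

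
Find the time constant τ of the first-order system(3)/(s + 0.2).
First-order system: τ = -1/pole. Pole = -0.2. τ = -1/(-0.2) = 5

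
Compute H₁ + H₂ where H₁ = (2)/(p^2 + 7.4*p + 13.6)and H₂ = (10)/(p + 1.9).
Parallel: H = H₁ + H₂ = (n₁·d₂ + n₂·d₁)/(d₁·d₂).
n₁·d₂ = 2*p + 3.8. n₂·d₁ = 10*p^2 + 74*p + 136. Sum = 10*p^2 + 76*p + 139.8. d₁·d₂ = p^3 + 9.3*p^2 + 27.66*p + 25.84.
H(p) = (10*p^2 + 76*p + 139.8)/(p^3 + 9.3*p^2 + 27.66*p + 25.84)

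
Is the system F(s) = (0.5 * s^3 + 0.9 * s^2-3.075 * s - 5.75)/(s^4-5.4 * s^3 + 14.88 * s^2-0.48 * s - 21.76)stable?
Denominator: s^4 - 5.4*s^3 + 14.88*s^2 - 0.48*s - 21.76 = (s - 1.6)(s + 1)(s^2 - 4.8*s + 13.6). Poles: -1, 1.6, 2.4 + 2.8j, 2.4 - 2.8j. All Re(p)<0: No (unstable)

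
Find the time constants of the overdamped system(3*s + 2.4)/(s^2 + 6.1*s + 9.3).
Overdamped: real poles at -3.1, -3. τ = -1/pole → τ₁ = 0.3226, τ₂ = 0.3333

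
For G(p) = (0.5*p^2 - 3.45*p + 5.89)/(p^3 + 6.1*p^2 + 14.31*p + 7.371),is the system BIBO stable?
Denominator: p^3 + 6.1*p^2 + 14.31*p + 7.371 = (p + 0.7)(p^2 + 5.4*p + 10.53). Poles: -0.7, -2.7 + 1.8j, -2.7 - 1.8j. All Re(p)<0: Yes (stable)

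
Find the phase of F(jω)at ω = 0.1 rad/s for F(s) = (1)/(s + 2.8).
Substitute s = j*0.1: F(j0.1) = 0.356688 - 0.0127389j.
∠F(j0.1) = atan2(Im, Re) = atan2(-0.0127389, 0.356688) = -2.05°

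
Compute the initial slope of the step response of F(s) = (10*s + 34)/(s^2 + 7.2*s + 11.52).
IVT: y'(0⁺) = lim_{s→∞} s²·Y(s) = lim_{s→∞} s·F(s).
deg(num) = 1, deg(den) = 2, relative degree = 1, so s·F(s) → (leading num)/(leading den) = 10/1 = 10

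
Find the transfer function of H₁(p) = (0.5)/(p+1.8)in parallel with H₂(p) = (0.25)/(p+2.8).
Parallel: H = H₁ + H₂ = (n₁·d₂ + n₂·d₁)/(d₁·d₂).
n₁·d₂ = 0.5*p + 1.4. n₂·d₁ = 0.25*p + 0.45. Sum = 0.75*p + 1.85. d₁·d₂ = p^2 + 4.6*p + 5.04.
H(p) = (0.75*p + 1.85)/(p^2 + 4.6*p + 5.04)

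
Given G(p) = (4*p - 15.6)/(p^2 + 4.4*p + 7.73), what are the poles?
Set denominator = 0: p^2 + 4.4*p + 7.73 = 0 → Poles: -2.2 + 1.7j, -2.2 - 1.7j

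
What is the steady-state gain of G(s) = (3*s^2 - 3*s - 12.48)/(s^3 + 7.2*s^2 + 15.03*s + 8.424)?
DC gain = G(0) = num(0)/den(0) = -12.48/8.424 = -1.481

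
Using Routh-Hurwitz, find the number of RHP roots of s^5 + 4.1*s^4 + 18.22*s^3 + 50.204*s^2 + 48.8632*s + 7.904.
Routh array:
s^5: [1, 18.22, 48.8632]; s^4: [4.1, 50.204, 7.904]; s^3: [5.97512, 46.9354]; s^2: [17.9979, 7.904]; s^1: [44.3114]; s^0: [7.904]
First column: [1, 4.1, 5.97512, 17.9979, 44.3114, 7.904]. Sign changes = RHP roots = 0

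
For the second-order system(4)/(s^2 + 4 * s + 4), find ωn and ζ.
Standard form: ωn²/(s²+2ζωn·s+ωn²).
const=4=ωn² → ωn=2, s coeff=4=2ζωn → ζ=1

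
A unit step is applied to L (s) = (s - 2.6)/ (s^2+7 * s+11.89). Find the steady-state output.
FVT: lim_{t→∞} y(t) = lim_{s→0} s*Y(s) where Y(s) = L(s)/s.
= lim_{s→0} L(s) = L(0) = num(0)/den(0) = -2.6/11.89 = -0.2187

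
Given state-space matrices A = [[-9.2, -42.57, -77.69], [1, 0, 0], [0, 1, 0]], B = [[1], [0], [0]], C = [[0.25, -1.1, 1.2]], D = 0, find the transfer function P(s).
P(s) = C(sI - A)⁻¹B + D.
Characteristic polynomial det(sI - A) = s^3 + 9.2*s^2 + 42.57*s + 77.69.
Numerator from C·adj(sI-A)·B + D·det(sI-A) = 0.25*s^2 - 1.1*s + 1.2.
P(s) = (0.25*s^2 - 1.1*s + 1.2)/(s^3 + 9.2*s^2 + 42.57*s + 77.69)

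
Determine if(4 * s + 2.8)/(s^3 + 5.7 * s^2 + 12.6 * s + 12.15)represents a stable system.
Denominator: s^3 + 5.7*s^2 + 12.6*s + 12.15 = (s + 2.7)(s^2 + 3*s + 4.5). Poles: -1.5 + 1.5j, -1.5 - 1.5j, -2.7. All Re(p)<0: Yes (stable)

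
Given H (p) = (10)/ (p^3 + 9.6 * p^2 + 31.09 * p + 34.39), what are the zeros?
Numerator is a nonzero constant (10) → Zeros: none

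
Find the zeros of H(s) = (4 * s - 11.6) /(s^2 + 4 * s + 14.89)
Set numerator = 0: 4*s - 11.6 = 0 → Zeros: 2.9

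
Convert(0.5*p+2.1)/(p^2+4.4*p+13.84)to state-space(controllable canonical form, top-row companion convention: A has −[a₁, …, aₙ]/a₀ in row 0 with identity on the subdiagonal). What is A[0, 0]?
Reachable canonical form for den = p^2 + 4.4*p + 13.84: top row of A = -[a₁,a₂,...,aₙ]/a₀, ones on the subdiagonal, zeros elsewhere.
A = [[-4.4, -13.84], [1, 0]].
A[0,0] = -4.4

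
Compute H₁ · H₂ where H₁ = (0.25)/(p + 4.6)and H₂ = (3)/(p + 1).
Series: H = H₁ · H₂ = (n₁·n₂)/(d₁·d₂).
Num: n₁·n₂ = 0.75. Den: d₁·d₂ = p^2 + 5.6*p + 4.6.
H(p) = (0.75)/(p^2 + 5.6*p + 4.6)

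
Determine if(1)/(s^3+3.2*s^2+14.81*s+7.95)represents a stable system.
Denominator: s^3 + 3.2*s^2 + 14.81*s + 7.95 = (s + 0.6)(s^2 + 2.6*s + 13.25). Poles: -0.6, -1.3 + 3.4j, -1.3 - 3.4j. All Re(p)<0: Yes (stable)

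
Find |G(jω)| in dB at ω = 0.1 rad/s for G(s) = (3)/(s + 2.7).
Substitute s = j*0.1: G(j0.1) = 1.10959 - 0.0410959j.
|G(j0.1)| = sqrt(Re² + Im²) = 1.11.
20*log₁₀(1.11) = 0.91 dB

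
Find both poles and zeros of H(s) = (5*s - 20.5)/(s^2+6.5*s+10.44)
Set denominator = 0: s^2 + 6.5*s + 10.44 = (s + 2.9)(s + 3.6) = 0 → Poles: -2.9, -3.6
Set numerator = 0: 5*s - 20.5 = 0 → Zeros: 4.1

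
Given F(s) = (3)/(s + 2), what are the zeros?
Numerator is a nonzero constant (3) → Zeros: none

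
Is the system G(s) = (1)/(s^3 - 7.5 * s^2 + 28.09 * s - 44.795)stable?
Denominator: s^3 - 7.5*s^2 + 28.09*s - 44.795 = (s - 3.1)(s^2 - 4.4*s + 14.45). Poles: 2.2 + 3.1j, 2.2 - 3.1j, 3.1. All Re(p)<0: No (unstable)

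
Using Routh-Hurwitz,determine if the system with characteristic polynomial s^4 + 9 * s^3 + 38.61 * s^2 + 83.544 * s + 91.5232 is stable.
Routh array:
s^4: [1, 38.61, 91.5232]; s^3: [9, 83.544]; s^2: [29.3273, 91.5232]; s^1: [55.4573]; s^0: [91.5232]
First column: [1, 9, 29.3273, 55.4573, 91.5232]. Sign changes = 0.
Yes, stable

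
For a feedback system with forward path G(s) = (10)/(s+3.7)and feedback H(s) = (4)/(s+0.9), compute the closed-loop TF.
Closed-loop T = G/(1+GH).
Numerator: G_num * H_den = 10*s + 9.
Denominator: G_den * H_den + G_num * H_num = (s^2 + 4.6*s + 3.33) + (40) = s^2 + 4.6*s + 43.33.
T(s) = (10*s + 9)/(s^2 + 4.6*s + 43.33)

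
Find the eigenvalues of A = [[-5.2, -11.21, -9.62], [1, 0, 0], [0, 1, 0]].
Eigenvalues solve det(λI - A) = 0.
Characteristic polynomial: λ^3 + 5.2*λ^2 + 11.21*λ + 9.62 = 0.
Factor: (λ + 2)(λ^2 + 3.2*λ + 4.81) = 0.
Roots: -1.6 + 1.5j, -1.6 - 1.5j, -2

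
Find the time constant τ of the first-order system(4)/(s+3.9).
First-order system: τ = -1/pole. Pole = -3.9. τ = -1/(-3.9) = 0.2564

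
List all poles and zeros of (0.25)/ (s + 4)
Set denominator = 0: s + 4 = 0 → Poles: -4
Numerator is a nonzero constant (0.25) → Zeros: none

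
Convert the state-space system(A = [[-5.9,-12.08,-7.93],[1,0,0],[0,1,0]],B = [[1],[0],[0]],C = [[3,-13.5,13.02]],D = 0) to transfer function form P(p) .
P(p) = C(pI - A)⁻¹B + D.
Characteristic polynomial det(pI - A) = p^3 + 5.9*p^2 + 12.08*p + 7.93.
Numerator from C·adj(pI-A)·B + D·det(pI-A) = 3*p^2 - 13.5*p + 13.02.
P(p) = (3*p^2 - 13.5*p + 13.02)/(p^3 + 5.9*p^2 + 12.08*p + 7.93)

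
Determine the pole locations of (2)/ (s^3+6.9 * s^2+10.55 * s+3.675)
Set denominator = 0: s^3 + 6.9*s^2 + 10.55*s + 3.675 = (s + 1.5)(s + 0.5)(s + 4.9) = 0 → Poles: -0.5, -1.5, -4.9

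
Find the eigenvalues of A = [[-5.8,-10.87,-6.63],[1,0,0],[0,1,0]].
Eigenvalues solve det(λI - A) = 0.
Characteristic polynomial: λ^3 + 5.8*λ^2 + 10.87*λ + 6.63 = 0.
Factor: (λ + 1.7)(λ + 2.6)(λ + 1.5) = 0.
Roots: -1.5, -1.7, -2.6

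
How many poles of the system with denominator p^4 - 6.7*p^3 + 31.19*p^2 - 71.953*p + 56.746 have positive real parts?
p^4 - 6.7*p^3 + 31.19*p^2 - 71.953*p + 56.746 = (p - 1.7)(p - 2)(p^2 - 3*p + 16.69). Poles: 1.5 + 3.8j, 1.5 - 3.8j, 1.7, 2. RHP poles (Re>0): 4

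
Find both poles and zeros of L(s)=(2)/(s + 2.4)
Set denominator = 0: s + 2.4 = 0 → Poles: -2.4
Numerator is a nonzero constant (2) → Zeros: none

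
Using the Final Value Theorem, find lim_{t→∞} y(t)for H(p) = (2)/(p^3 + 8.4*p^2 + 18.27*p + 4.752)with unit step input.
FVT: lim_{t→∞} y(t) = lim_{p→0} p*Y(p) where Y(p) = H(p)/p.
= lim_{p→0} H(p) = H(0) = num(0)/den(0) = 2/4.752 = 0.4209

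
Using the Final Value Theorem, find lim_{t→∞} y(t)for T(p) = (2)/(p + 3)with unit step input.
FVT: lim_{t→∞} y(t) = lim_{p→0} p*Y(p) where Y(p) = T(p)/p.
= lim_{p→0} T(p) = T(0) = num(0)/den(0) = 2/3 = 0.6667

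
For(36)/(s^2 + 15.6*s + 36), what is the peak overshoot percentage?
Standard form: ωn²/(s²+2ζωn·s+ωn²) → ωn = 6, ζ = 1.3.
ζ ≥ 1, so the response is non-oscillatory: peak overshoot = 0%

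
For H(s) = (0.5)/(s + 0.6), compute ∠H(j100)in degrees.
Substitute s = j*100: H(j100) = 2.99989e-05 - 0.00499982j.
∠H(j100) = atan2(Im, Re) = atan2(-0.00499982, 2.99989e-05) = -89.66°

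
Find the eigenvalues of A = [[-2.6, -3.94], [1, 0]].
Eigenvalues solve det(λI - A) = 0.
Characteristic polynomial: λ^2 + 2.6*λ + 3.94 = 0.
Roots: -1.3 + 1.5j, -1.3 - 1.5j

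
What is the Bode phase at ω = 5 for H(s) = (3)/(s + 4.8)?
Substitute s = j*5: H(j5) = 0.29975 - 0.31224j.
∠H(j5) = atan2(Im, Re) = atan2(-0.31224, 0.29975) = -46.17°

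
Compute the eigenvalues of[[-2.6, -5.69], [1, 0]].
Eigenvalues solve det(λI - A) = 0.
Characteristic polynomial: λ^2 + 2.6*λ + 5.69 = 0.
Roots: -1.3 + 2j, -1.3 - 2j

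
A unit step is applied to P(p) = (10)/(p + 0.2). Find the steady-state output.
FVT: lim_{t→∞} y(t) = lim_{p→0} p*Y(p) where Y(p) = P(p)/p.
= lim_{p→0} P(p) = P(0) = num(0)/den(0) = 10/0.2 = 50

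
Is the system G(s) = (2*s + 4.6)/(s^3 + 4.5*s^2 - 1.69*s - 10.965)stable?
Denominator: s^3 + 4.5*s^2 - 1.69*s - 10.965 = (s - 1.5)(s + 1.7)(s + 4.3). Poles: -1.7, -4.3, 1.5. All Re(p)<0: No (unstable)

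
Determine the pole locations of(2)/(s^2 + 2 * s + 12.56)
Set denominator = 0: s^2 + 2*s + 12.56 = 0 → Poles: -1 + 3.4j, -1 - 3.4j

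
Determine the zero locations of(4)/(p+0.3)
Numerator is a nonzero constant (4) → Zeros: none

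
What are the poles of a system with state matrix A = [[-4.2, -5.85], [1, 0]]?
Eigenvalues solve det(λI - A) = 0.
Characteristic polynomial: λ^2 + 4.2*λ + 5.85 = 0.
Roots: -2.1 + 1.2j, -2.1 - 1.2j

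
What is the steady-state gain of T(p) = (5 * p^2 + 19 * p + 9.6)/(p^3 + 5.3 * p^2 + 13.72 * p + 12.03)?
DC gain = T(0) = num(0)/den(0) = 9.6/12.03 = 0.798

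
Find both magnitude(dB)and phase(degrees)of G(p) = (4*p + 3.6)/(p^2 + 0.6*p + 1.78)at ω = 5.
Substitute p = j*5: G(j5) = -0.0430379 - 0.866887j.
|G| = 20*log₁₀(sqrt(Re²+Im²)) = -1.23 dB.
∠G = atan2(Im, Re) = -92.84°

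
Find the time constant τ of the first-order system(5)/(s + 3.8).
First-order system: τ = -1/pole. Pole = -3.8. τ = -1/(-3.8) = 0.2632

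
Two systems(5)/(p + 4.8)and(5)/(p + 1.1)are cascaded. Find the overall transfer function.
Series: H = H₁ · H₂ = (n₁·n₂)/(d₁·d₂).
Num: n₁·n₂ = 25. Den: d₁·d₂ = p^2 + 5.9*p + 5.28.
H(p) = (25)/(p^2 + 5.9*p + 5.28)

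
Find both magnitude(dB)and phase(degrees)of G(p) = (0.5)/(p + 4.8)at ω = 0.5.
Substitute p = j*0.5: G(j0.5) = 0.103049 - 0.0107342j.
|G| = 20*log₁₀(sqrt(Re²+Im²)) = -19.69 dB.
∠G = atan2(Im, Re) = -5.95°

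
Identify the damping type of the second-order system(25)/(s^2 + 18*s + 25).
Standard form: ωn²/(s²+2ζωn·s+ωn²) gives ωn=5, ζ=1.8.
Overdamped (ζ = 1.8 > 1)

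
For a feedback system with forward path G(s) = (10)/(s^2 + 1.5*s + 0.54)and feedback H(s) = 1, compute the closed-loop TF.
Closed-loop T = G/(1+GH).
Numerator: G_num * H_den = 10.
Denominator: G_den * H_den + G_num * H_num = (s^2 + 1.5*s + 0.54) + (10) = s^2 + 1.5*s + 10.54.
T(s) = (10)/(s^2 + 1.5*s + 10.54)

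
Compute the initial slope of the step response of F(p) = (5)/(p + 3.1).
IVT: y'(0⁺) = lim_{p→∞} p²·Y(p) = lim_{p→∞} p·F(p).
deg(num) = 0, deg(den) = 1, relative degree = 1, so p·F(p) → (leading num)/(leading den) = 5/1 = 5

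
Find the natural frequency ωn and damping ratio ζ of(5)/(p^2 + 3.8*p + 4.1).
Underdamped: complex pole -1.9 + 0.7j. ωn = |pole| = 2.025, ζ = -Re(pole)/ωn = 0.9383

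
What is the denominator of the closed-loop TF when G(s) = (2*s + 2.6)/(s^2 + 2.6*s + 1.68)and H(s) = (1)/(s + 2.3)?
Characteristic poly = G_den * H_den + G_num * H_num = (s^3 + 4.9*s^2 + 7.66*s + 3.864) + (2*s + 2.6) = s^3 + 4.9*s^2 + 9.66*s + 6.464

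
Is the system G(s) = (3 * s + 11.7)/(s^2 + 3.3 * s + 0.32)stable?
Denominator: s^2 + 3.3*s + 0.32 = (s + 3.2)(s + 0.1). Poles: -0.1, -3.2. All Re(p)<0: Yes (stable)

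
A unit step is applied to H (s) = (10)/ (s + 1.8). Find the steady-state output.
FVT: lim_{t→∞} y(t) = lim_{s→0} s*Y(s) where Y(s) = H(s)/s.
= lim_{s→0} H(s) = H(0) = num(0)/den(0) = 10/1.8 = 5.556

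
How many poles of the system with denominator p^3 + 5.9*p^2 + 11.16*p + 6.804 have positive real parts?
p^3 + 5.9*p^2 + 11.16*p + 6.804 = (p + 2.7)(p + 1.4)(p + 1.8). Poles: -1.4, -1.8, -2.7. RHP poles (Re>0): 0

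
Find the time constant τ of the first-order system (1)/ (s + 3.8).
First-order system: τ = -1/pole. Pole = -3.8. τ = -1/(-3.8) = 0.2632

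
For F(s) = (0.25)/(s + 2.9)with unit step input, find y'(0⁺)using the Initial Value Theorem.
IVT: y'(0⁺) = lim_{s→∞} s²·Y(s) = lim_{s→∞} s·F(s).
deg(num) = 0, deg(den) = 1, relative degree = 1, so s·F(s) → (leading num)/(leading den) = 0.25/1 = 0.25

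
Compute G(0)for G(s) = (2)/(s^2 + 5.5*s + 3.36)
DC gain = G(0) = num(0)/den(0) = 2/3.36 = 0.5952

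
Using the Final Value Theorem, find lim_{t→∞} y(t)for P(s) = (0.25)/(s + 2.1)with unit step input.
FVT: lim_{t→∞} y(t) = lim_{s→0} s*Y(s) where Y(s) = P(s)/s.
= lim_{s→0} P(s) = P(0) = num(0)/den(0) = 0.25/2.1 = 0.119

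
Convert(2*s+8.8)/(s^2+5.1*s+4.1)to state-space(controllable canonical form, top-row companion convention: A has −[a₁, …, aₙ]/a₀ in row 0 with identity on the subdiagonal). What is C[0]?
Reachable canonical form: C = numerator coefficients (right-aligned, zero-padded to length n).
num = 2*s + 8.8, C = [[2, 8.8]].
C[0] = 2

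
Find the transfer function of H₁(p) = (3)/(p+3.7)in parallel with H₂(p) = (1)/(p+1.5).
Parallel: H = H₁ + H₂ = (n₁·d₂ + n₂·d₁)/(d₁·d₂).
n₁·d₂ = 3*p + 4.5. n₂·d₁ = p + 3.7. Sum = 4*p + 8.2. d₁·d₂ = p^2 + 5.2*p + 5.55.
H(p) = (4*p + 8.2)/(p^2 + 5.2*p + 5.55)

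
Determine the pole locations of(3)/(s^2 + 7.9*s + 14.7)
Set denominator = 0: s^2 + 7.9*s + 14.7 = (s + 3)(s + 4.9) = 0 → Poles: -3, -4.9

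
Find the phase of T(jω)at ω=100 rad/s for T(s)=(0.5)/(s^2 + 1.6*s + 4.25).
Substitute s = j*100: T(j100) = -5.00084e-05 - 8.00475e-07j.
∠T(j100) = atan2(Im, Re) = atan2(-8.00475e-07, -5.00084e-05) = -179.08°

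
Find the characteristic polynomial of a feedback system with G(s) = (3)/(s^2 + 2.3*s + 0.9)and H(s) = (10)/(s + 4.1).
Characteristic poly = G_den * H_den + G_num * H_num = (s^3 + 6.4*s^2 + 10.33*s + 3.69) + (30) = s^3 + 6.4*s^2 + 10.33*s + 33.69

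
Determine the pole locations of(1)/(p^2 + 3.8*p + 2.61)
Set denominator = 0: p^2 + 3.8*p + 2.61 = (p + 2.9)(p + 0.9) = 0 → Poles: -0.9, -2.9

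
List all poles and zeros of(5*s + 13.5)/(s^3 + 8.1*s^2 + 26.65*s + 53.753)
Set denominator = 0: s^3 + 8.1*s^2 + 26.65*s + 53.753 = (s + 4.9)(s^2 + 3.2*s + 10.97) = 0 → Poles: -1.6 + 2.9j, -1.6 - 2.9j, -4.9
Set numerator = 0: 5*s + 13.5 = 0 → Zeros: -2.7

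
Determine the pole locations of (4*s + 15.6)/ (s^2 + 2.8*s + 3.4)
Set denominator = 0: s^2 + 2.8*s + 3.4 = 0 → Poles: -1.4 + 1.2j, -1.4 - 1.2j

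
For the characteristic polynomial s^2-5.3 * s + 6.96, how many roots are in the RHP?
s^2 - 5.3*s + 6.96 = (s - 2.4)(s - 2.9). Poles: 2.4, 2.9. RHP poles (Re>0): 2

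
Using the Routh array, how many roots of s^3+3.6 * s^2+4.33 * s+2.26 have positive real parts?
Routh array:
s^3: [1, 4.33]; s^2: [3.6, 2.26]; s^1: [3.70222]; s^0: [2.26]
First column: [1, 3.6, 3.70222, 2.26]. Sign changes = RHP roots = 0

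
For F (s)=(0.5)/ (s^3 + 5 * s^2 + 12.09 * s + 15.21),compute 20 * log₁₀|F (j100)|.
Substitute s = j*100: F(j100) = -2.49903e-08 + 4.99355e-07j.
|F(j100)| = sqrt(Re² + Im²) = 5e-07.
20*log₁₀(5e-07) = -126.02 dB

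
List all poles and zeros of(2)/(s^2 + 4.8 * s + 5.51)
Set denominator = 0: s^2 + 4.8*s + 5.51 = (s + 1.9)(s + 2.9) = 0 → Poles: -1.9, -2.9
Numerator is a nonzero constant (2) → Zeros: none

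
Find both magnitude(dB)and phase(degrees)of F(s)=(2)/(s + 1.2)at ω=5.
Substitute s = j*5: F(j5) = 0.0907716 - 0.378215j.
|F| = 20*log₁₀(sqrt(Re²+Im²)) = -8.20 dB.
∠F = atan2(Im, Re) = -76.50°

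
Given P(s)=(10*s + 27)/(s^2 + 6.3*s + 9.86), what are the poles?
Set denominator = 0: s^2 + 6.3*s + 9.86 = (s + 2.9)(s + 3.4) = 0 → Poles: -2.9, -3.4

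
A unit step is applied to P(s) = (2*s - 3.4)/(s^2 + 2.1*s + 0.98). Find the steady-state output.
FVT: lim_{t→∞} y(t) = lim_{s→0} s*Y(s) where Y(s) = P(s)/s.
= lim_{s→0} P(s) = P(0) = num(0)/den(0) = -3.4/0.98 = -3.469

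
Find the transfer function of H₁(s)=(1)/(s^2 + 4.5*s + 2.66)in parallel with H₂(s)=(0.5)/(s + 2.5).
Parallel: H = H₁ + H₂ = (n₁·d₂ + n₂·d₁)/(d₁·d₂).
n₁·d₂ = s + 2.5. n₂·d₁ = 0.5*s^2 + 2.25*s + 1.33. Sum = 0.5*s^2 + 3.25*s + 3.83. d₁·d₂ = s^3 + 7*s^2 + 13.91*s + 6.65.
H(s) = (0.5*s^2 + 3.25*s + 3.83)/(s^3 + 7*s^2 + 13.91*s + 6.65)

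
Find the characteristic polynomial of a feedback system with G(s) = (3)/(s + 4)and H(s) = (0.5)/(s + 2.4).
Characteristic poly = G_den * H_den + G_num * H_num = (s^2 + 6.4*s + 9.6) + (1.5) = s^2 + 6.4*s + 11.1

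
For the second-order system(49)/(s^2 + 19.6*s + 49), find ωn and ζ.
Standard form: ωn²/(s²+2ζωn·s+ωn²).
const=49=ωn² → ωn=7, s coeff=19.6=2ζωn → ζ=1.4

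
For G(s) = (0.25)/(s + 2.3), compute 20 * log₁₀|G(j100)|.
Substitute s = j*100: G(j100) = 5.74696e-05 - 0.00249868j.
|G(j100)| = sqrt(Re² + Im²) = 0.002499.
20*log₁₀(0.002499) = -52.04 dB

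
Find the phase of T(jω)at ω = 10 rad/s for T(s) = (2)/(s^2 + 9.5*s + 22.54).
Substitute s = j*10: T(j10) = -0.0103108 - 0.0126455j.
∠T(j10) = atan2(Im, Re) = atan2(-0.0126455, -0.0103108) = -129.19°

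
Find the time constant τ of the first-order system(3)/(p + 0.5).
First-order system: τ = -1/pole. Pole = -0.5. τ = -1/(-0.5) = 2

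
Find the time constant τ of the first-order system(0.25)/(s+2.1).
First-order system: τ = -1/pole. Pole = -2.1. τ = -1/(-2.1) = 0.4762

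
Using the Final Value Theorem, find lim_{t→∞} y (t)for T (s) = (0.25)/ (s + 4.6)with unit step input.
FVT: lim_{t→∞} y(t) = lim_{s→0} s*Y(s) where Y(s) = T(s)/s.
= lim_{s→0} T(s) = T(0) = num(0)/den(0) = 0.25/4.6 = 0.05435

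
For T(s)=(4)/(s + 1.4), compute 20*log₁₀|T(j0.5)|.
Substitute s = j*0.5: T(j0.5) = 2.53394 - 0.904977j.
|T(j0.5)| = sqrt(Re² + Im²) = 2.691.
20*log₁₀(2.691) = 8.60 dB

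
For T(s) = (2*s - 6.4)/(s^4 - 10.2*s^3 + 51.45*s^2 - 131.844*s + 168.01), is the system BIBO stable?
Denominator: s^4 - 10.2*s^3 + 51.45*s^2 - 131.844*s + 168.01 = (s^2 - 5.8*s + 13.25)(s^2 - 4.4*s + 12.68). Poles: 2.2 + 2.8j, 2.2 - 2.8j, 2.9 + 2.2j, 2.9 - 2.2j. All Re(p)<0: No (unstable)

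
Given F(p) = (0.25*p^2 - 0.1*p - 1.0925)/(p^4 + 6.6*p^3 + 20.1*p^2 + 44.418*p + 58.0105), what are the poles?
Set denominator = 0: p^4 + 6.6*p^3 + 20.1*p^2 + 44.418*p + 58.0105 = (p^2 + 5.8*p + 9.05)(p^2 + 0.8*p + 6.41) = 0 → Poles: -0.4 + 2.5j, -0.4 - 2.5j, -2.9 + 0.8j, -2.9 - 0.8j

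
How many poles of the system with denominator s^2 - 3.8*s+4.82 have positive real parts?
Poles: 1.9 + 1.1j, 1.9 - 1.1j. RHP poles (Re>0): 2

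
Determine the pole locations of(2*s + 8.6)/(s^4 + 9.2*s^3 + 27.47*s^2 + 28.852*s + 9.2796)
Set denominator = 0: s^4 + 9.2*s^3 + 27.47*s^2 + 28.852*s + 9.2796 = (s + 3.7)(s + 3.8)(s + 1.1)(s + 0.6) = 0 → Poles: -0.6, -1.1, -3.7, -3.8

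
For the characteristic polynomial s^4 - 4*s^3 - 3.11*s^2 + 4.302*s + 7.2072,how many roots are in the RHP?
s^4 - 4*s^3 - 3.11*s^2 + 4.302*s + 7.2072 = (s - 4.4)(s - 1.4)(s^2 + 1.8*s + 1.17). Poles: -0.9 + 0.6j, -0.9 - 0.6j, 1.4, 4.4. RHP poles (Re>0): 2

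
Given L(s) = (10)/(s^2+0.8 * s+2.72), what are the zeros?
Numerator is a nonzero constant (10) → Zeros: none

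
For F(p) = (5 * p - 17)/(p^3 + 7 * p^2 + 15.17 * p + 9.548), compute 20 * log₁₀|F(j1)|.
Substitute p = j*1: F(j1) = 0.132834 + 1.2236j.
|F(j1)| = sqrt(Re² + Im²) = 1.231.
20*log₁₀(1.231) = 1.80 dB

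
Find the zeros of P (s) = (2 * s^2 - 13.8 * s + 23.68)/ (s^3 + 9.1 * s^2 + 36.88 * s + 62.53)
Set numerator = 0: 2*s^2 - 13.8*s + 23.68 = 2*(s - 3.7)(s - 3.2) = 0 → Zeros: 3.2, 3.7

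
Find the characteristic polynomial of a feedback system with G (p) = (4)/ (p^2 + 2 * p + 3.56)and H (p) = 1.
Characteristic poly = G_den * H_den + G_num * H_num = (p^2 + 2*p + 3.56) + (4) = p^2 + 2*p + 7.56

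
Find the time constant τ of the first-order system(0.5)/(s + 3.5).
First-order system: τ = -1/pole. Pole = -3.5. τ = -1/(-3.5) = 0.2857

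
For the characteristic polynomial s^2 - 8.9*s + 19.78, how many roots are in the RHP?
s^2 - 8.9*s + 19.78 = (s - 4.3)(s - 4.6). Poles: 4.3, 4.6. RHP poles (Re>0): 2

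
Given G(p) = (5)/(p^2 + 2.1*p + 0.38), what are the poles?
Set denominator = 0: p^2 + 2.1*p + 0.38 = (p + 1.9)(p + 0.2) = 0 → Poles: -0.2, -1.9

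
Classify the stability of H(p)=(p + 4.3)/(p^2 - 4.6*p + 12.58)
Denominator: p^2 - 4.6*p + 12.58. Poles: 2.3 + 2.7j, 2.3 - 2.7j. Unstable (2 pole(s) in RHP)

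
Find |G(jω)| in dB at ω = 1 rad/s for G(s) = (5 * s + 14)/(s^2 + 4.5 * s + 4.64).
Substitute s = j*1: G(j1) = 2.19286 - 1.33733j.
|G(j1)| = sqrt(Re² + Im²) = 2.568.
20*log₁₀(2.568) = 8.19 dB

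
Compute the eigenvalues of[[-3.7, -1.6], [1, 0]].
Eigenvalues solve det(λI - A) = 0.
Characteristic polynomial: λ^2 + 3.7*λ + 1.6 = 0.
Factor: (λ + 0.5)(λ + 3.2) = 0.
Roots: -0.5, -3.2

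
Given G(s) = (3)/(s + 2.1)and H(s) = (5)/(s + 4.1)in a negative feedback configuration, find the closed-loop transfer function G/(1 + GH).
Closed-loop T = G/(1+GH).
Numerator: G_num * H_den = 3*s + 12.3.
Denominator: G_den * H_den + G_num * H_num = (s^2 + 6.2*s + 8.61) + (15) = s^2 + 6.2*s + 23.61.
T(s) = (3*s + 12.3)/(s^2 + 6.2*s + 23.61)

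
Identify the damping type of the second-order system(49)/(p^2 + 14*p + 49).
Standard form: ωn²/(p²+2ζωn·p+ωn²) gives ωn=7, ζ=1.
Critically damped (ζ = 1)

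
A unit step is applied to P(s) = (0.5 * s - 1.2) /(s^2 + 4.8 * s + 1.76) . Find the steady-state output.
FVT: lim_{t→∞} y(t) = lim_{s→0} s*Y(s) where Y(s) = P(s)/s.
= lim_{s→0} P(s) = P(0) = num(0)/den(0) = -1.2/1.76 = -0.6818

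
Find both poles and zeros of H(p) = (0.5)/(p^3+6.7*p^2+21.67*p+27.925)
Set denominator = 0: p^3 + 6.7*p^2 + 21.67*p + 27.925 = (p + 2.5)(p^2 + 4.2*p + 11.17) = 0 → Poles: -2.1 + 2.6j, -2.1 - 2.6j, -2.5
Numerator is a nonzero constant (0.5) → Zeros: none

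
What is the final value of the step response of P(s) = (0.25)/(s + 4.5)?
FVT: lim_{t→∞} y(t) = lim_{s→0} s*Y(s) where Y(s) = P(s)/s.
= lim_{s→0} P(s) = P(0) = num(0)/den(0) = 0.25/4.5 = 0.05556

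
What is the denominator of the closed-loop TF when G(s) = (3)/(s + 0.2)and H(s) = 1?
Characteristic poly = G_den * H_den + G_num * H_num = (s + 0.2) + (3) = s + 3.2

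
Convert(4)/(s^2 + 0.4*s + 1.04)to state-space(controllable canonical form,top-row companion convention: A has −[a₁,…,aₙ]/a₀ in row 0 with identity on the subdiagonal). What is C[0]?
Reachable canonical form: C = numerator coefficients (right-aligned, zero-padded to length n).
num = 4, C = [[0, 4]].
C[0] = 0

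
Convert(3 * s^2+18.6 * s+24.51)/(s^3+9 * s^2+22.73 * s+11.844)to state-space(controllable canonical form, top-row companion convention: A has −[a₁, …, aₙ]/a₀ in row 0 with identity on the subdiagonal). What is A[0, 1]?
Reachable canonical form for den = s^3 + 9*s^2 + 22.73*s + 11.844: top row of A = -[a₁,a₂,...,aₙ]/a₀, ones on the subdiagonal, zeros elsewhere.
A = [[-9, -22.73, -11.844], [1, 0, 0], [0, 1, 0]].
A[0,1] = -22.73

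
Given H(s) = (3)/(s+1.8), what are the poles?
Set denominator = 0: s + 1.8 = 0 → Poles: -1.8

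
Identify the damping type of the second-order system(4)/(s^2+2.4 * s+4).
Standard form: ωn²/(s²+2ζωn·s+ωn²) gives ωn=2, ζ=0.6.
Underdamped (ζ = 0.6 < 1)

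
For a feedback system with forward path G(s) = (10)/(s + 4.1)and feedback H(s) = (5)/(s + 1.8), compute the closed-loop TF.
Closed-loop T = G/(1+GH).
Numerator: G_num * H_den = 10*s + 18.
Denominator: G_den * H_den + G_num * H_num = (s^2 + 5.9*s + 7.38) + (50) = s^2 + 5.9*s + 57.38.
T(s) = (10*s + 18)/(s^2 + 5.9*s + 57.38)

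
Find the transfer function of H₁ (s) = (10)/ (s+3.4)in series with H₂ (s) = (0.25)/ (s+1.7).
Series: H = H₁ · H₂ = (n₁·n₂)/(d₁·d₂).
Num: n₁·n₂ = 2.5. Den: d₁·d₂ = s^2 + 5.1*s + 5.78.
H(s) = (2.5)/(s^2 + 5.1*s + 5.78)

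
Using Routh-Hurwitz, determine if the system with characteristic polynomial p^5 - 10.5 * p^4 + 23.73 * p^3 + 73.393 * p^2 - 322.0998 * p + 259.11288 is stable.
Routh array:
p^5: [1, 23.73, -322.0998]; p^4: [-10.5, 73.393, 259.11288]; p^3: [30.7198, -297.422]; p^2: [-28.2657, 259.11288]; p^1: [-15.8123]; p^0: [259.11288]
First column: [1, -10.5, 30.7198, -28.2657, -15.8123, 259.11288]. Sign changes = 4.
No, unstable (4 RHP root(s))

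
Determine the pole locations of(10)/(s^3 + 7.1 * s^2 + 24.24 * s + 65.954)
Set denominator = 0: s^3 + 7.1*s^2 + 24.24*s + 65.954 = (s + 4.9)(s^2 + 2.2*s + 13.46) = 0 → Poles: -1.1 + 3.5j, -1.1 - 3.5j, -4.9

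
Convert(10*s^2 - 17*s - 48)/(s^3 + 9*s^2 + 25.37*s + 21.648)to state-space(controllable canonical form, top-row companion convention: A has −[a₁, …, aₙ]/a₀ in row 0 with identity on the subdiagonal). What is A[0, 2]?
Reachable canonical form for den = s^3 + 9*s^2 + 25.37*s + 21.648: top row of A = -[a₁,a₂,...,aₙ]/a₀, ones on the subdiagonal, zeros elsewhere.
A = [[-9, -25.37, -21.648], [1, 0, 0], [0, 1, 0]].
A[0,2] = -21.648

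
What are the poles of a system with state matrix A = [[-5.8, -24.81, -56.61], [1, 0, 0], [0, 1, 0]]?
Eigenvalues solve det(λI - A) = 0.
Characteristic polynomial: λ^3 + 5.8*λ^2 + 24.81*λ + 56.61 = 0.
Factor: (λ + 3.4)(λ^2 + 2.4*λ + 16.65) = 0.
Roots: -1.2 + 3.9j, -1.2 - 3.9j, -3.4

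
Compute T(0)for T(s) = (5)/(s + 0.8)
DC gain = T(0) = num(0)/den(0) = 5/0.8 = 6.25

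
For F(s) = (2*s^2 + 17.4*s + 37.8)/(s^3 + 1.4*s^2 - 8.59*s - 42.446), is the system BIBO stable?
Denominator: s^3 + 1.4*s^2 - 8.59*s - 42.446 = (s - 3.8)(s^2 + 5.2*s + 11.17). Poles: -2.6 + 2.1j, -2.6 - 2.1j, 3.8. All Re(p)<0: No (unstable)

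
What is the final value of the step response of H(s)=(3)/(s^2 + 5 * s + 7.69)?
FVT: lim_{t→∞} y(t) = lim_{s→0} s*Y(s) where Y(s) = H(s)/s.
= lim_{s→0} H(s) = H(0) = num(0)/den(0) = 3/7.69 = 0.3901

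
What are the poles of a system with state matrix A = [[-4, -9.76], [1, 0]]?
Eigenvalues solve det(λI - A) = 0.
Characteristic polynomial: λ^2 + 4*λ + 9.76 = 0.
Roots: -2 + 2.4j, -2 - 2.4j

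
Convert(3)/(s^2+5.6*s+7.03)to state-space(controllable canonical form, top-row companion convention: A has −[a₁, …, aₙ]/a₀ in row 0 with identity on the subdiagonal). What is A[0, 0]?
Reachable canonical form for den = s^2 + 5.6*s + 7.03: top row of A = -[a₁,a₂,...,aₙ]/a₀, ones on the subdiagonal, zeros elsewhere.
A = [[-5.6, -7.03], [1, 0]].
A[0,0] = -5.6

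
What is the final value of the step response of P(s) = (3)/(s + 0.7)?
FVT: lim_{t→∞} y(t) = lim_{s→0} s*Y(s) where Y(s) = P(s)/s.
= lim_{s→0} P(s) = P(0) = num(0)/den(0) = 3/0.7 = 4.286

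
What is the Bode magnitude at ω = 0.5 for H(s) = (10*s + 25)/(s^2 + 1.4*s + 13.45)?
Substitute s = j*0.5: H(j0.5) = 1.90866 + 0.277571j.
|H(j0.5)| = sqrt(Re² + Im²) = 1.929.
20*log₁₀(1.929) = 5.71 dB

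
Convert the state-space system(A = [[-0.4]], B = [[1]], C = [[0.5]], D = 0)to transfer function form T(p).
T(p) = C(pI - A)⁻¹B + D.
Characteristic polynomial det(pI - A) = p + 0.4.
Numerator from C·adj(pI-A)·B + D·det(pI-A) = 0.5.
T(p) = (0.5)/(p + 0.4)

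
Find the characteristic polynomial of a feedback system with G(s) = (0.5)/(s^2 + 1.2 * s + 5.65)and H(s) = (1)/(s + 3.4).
Characteristic poly = G_den * H_den + G_num * H_num = (s^3 + 4.6*s^2 + 9.73*s + 19.21) + (0.5) = s^3 + 4.6*s^2 + 9.73*s + 19.71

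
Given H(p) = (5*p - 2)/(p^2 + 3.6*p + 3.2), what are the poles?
Set denominator = 0: p^2 + 3.6*p + 3.2 = (p + 1.6)(p + 2) = 0 → Poles: -1.6, -2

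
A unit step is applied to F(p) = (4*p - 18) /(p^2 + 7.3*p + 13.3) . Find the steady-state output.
FVT: lim_{t→∞} y(t) = lim_{p→0} p*Y(p) where Y(p) = F(p)/p.
= lim_{p→0} F(p) = F(0) = num(0)/den(0) = -18/13.3 = -1.353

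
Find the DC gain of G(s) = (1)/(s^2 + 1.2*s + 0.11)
DC gain = G(0) = num(0)/den(0) = 1/0.11 = 9.091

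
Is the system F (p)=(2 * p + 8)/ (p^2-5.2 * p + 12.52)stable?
Denominator: p^2 - 5.2*p + 12.52. Poles: 2.6 + 2.4j, 2.6 - 2.4j. All Re(p)<0: No (unstable)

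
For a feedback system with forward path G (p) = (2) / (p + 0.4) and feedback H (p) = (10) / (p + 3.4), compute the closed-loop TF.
Closed-loop T = G/(1+GH).
Numerator: G_num * H_den = 2*p + 6.8.
Denominator: G_den * H_den + G_num * H_num = (p^2 + 3.8*p + 1.36) + (20) = p^2 + 3.8*p + 21.36.
T(p) = (2*p + 6.8)/(p^2 + 3.8*p + 21.36)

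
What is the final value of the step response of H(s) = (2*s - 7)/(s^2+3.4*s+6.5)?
FVT: lim_{t→∞} y(t) = lim_{s→0} s*Y(s) where Y(s) = H(s)/s.
= lim_{s→0} H(s) = H(0) = num(0)/den(0) = -7/6.5 = -1.077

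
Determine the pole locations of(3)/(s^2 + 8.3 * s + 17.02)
Set denominator = 0: s^2 + 8.3*s + 17.02 = (s + 3.7)(s + 4.6) = 0 → Poles: -3.7, -4.6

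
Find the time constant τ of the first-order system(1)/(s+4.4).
First-order system: τ = -1/pole. Pole = -4.4. τ = -1/(-4.4) = 0.2273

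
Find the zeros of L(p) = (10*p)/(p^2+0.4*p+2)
Set numerator = 0: 10*p = 0 → Zeros: 0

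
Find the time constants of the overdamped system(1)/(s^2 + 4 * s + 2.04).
Overdamped: real poles at -3.4, -0.6. τ = -1/pole → τ₁ = 0.2941, τ₂ = 1.667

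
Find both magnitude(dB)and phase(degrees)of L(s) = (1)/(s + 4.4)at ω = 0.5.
Substitute s = j*0.5: L(j0.5) = 0.224375 - 0.0254972j.
|L| = 20*log₁₀(sqrt(Re²+Im²)) = -12.92 dB.
∠L = atan2(Im, Re) = -6.48°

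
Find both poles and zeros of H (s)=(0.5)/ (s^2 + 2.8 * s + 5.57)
Set denominator = 0: s^2 + 2.8*s + 5.57 = 0 → Poles: -1.4 + 1.9j, -1.4 - 1.9j
Numerator is a nonzero constant (0.5) → Zeros: none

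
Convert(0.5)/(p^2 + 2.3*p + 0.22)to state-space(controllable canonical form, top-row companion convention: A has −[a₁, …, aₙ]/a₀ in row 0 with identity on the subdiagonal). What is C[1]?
Reachable canonical form: C = numerator coefficients (right-aligned, zero-padded to length n).
num = 0.5, C = [[0, 0.5]].
C[1] = 0.5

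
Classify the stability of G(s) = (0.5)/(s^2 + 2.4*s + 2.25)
Denominator: s^2 + 2.4*s + 2.25. Poles: -1.2 + 0.9j, -1.2 - 0.9j. Stable (all poles in LHP)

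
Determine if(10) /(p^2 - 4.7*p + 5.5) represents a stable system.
Denominator: p^2 - 4.7*p + 5.5 = (p - 2.5)(p - 2.2). Poles: 2.2, 2.5. All Re(p)<0: No (unstable)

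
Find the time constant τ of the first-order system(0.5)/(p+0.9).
First-order system: τ = -1/pole. Pole = -0.9. τ = -1/(-0.9) = 1.111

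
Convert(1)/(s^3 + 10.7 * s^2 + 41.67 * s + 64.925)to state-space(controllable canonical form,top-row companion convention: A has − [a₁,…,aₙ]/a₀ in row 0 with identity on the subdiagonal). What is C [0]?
Reachable canonical form: C = numerator coefficients (right-aligned, zero-padded to length n).
num = 1, C = [[0, 0, 1]].
C[0] = 0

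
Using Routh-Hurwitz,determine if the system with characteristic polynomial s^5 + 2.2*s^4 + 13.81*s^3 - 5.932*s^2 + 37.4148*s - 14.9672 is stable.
Routh array:
s^5: [1, 13.81, 37.4148]; s^4: [2.2, -5.932, -14.9672]; s^3: [16.5064, 44.2181]; s^2: [-11.8255, -14.9672]; s^1: [23.3264]; s^0: [-14.9672]
First column: [1, 2.2, 16.5064, -11.8255, 23.3264, -14.9672]. Sign changes = 3.
No, unstable (3 RHP root(s))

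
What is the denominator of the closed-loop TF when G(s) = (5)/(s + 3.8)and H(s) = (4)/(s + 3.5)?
Characteristic poly = G_den * H_den + G_num * H_num = (s^2 + 7.3*s + 13.3) + (20) = s^2 + 7.3*s + 33.3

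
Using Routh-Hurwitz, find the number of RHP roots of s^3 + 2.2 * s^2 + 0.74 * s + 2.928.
Routh array:
s^3: [1, 0.74]; s^2: [2.2, 2.928]; s^1: [-0.590909]; s^0: [2.928]
First column: [1, 2.2, -0.590909, 2.928]. Sign changes = RHP roots = 2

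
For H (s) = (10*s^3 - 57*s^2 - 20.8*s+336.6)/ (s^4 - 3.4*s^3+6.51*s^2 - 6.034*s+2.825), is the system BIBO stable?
Denominator: s^4 - 3.4*s^3 + 6.51*s^2 - 6.034*s + 2.825 = (s^2 - 1.8*s + 2.5)(s^2 - 1.6*s + 1.13). Poles: 0.8 + 0.7j, 0.8 - 0.7j, 0.9 + 1.3j, 0.9 - 1.3j. All Re(p)<0: No (unstable)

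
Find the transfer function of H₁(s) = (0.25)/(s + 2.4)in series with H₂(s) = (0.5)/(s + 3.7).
Series: H = H₁ · H₂ = (n₁·n₂)/(d₁·d₂).
Num: n₁·n₂ = 0.125. Den: d₁·d₂ = s^2 + 6.1*s + 8.88.
H(s) = (0.125)/(s^2 + 6.1*s + 8.88)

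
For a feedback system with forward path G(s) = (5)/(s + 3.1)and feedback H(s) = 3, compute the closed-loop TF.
Closed-loop T = G/(1+GH).
Numerator: G_num * H_den = 5.
Denominator: G_den * H_den + G_num * H_num = (s + 3.1) + (15) = s + 18.1.
T(s) = (5)/(s + 18.1)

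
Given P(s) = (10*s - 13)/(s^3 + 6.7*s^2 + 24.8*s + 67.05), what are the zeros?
Set numerator = 0: 10*s - 13 = 0 → Zeros: 1.3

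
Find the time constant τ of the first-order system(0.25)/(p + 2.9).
First-order system: τ = -1/pole. Pole = -2.9. τ = -1/(-2.9) = 0.3448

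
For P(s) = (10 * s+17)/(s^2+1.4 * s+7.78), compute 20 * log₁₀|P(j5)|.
Substitute s = j*5: P(j5) = 0.165717 - 2.83624j.
|P(j5)| = sqrt(Re² + Im²) = 2.841.
20*log₁₀(2.841) = 9.07 dB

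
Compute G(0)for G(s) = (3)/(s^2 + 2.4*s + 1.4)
DC gain = G(0) = num(0)/den(0) = 3/1.4 = 2.143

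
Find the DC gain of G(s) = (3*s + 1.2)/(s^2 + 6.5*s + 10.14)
DC gain = G(0) = num(0)/den(0) = 1.2/10.14 = 0.1183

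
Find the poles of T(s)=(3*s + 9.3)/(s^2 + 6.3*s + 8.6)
Set denominator = 0: s^2 + 6.3*s + 8.6 = (s + 4.3)(s + 2) = 0 → Poles: -2, -4.3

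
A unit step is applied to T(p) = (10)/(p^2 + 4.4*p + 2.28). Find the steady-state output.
FVT: lim_{t→∞} y(t) = lim_{p→0} p*Y(p) where Y(p) = T(p)/p.
= lim_{p→0} T(p) = T(0) = num(0)/den(0) = 10/2.28 = 4.386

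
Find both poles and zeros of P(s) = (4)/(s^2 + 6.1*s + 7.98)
Set denominator = 0: s^2 + 6.1*s + 7.98 = (s + 4.2)(s + 1.9) = 0 → Poles: -1.9, -4.2
Numerator is a nonzero constant (4) → Zeros: none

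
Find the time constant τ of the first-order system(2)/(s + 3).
First-order system: τ = -1/pole. Pole = -3. τ = -1/(-3) = 0.3333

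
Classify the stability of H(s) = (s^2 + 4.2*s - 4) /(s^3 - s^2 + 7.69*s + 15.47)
Denominator: s^3 - s^2 + 7.69*s + 15.47 = (s + 1.4)(s^2 - 2.4*s + 11.05). Poles: -1.4, 1.2 + 3.1j, 1.2 - 3.1j. Unstable (2 pole(s) in RHP)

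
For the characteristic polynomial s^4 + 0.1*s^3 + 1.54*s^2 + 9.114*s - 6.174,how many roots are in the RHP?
s^4 + 0.1*s^3 + 1.54*s^2 + 9.114*s - 6.174 = (s + 2.1)(s - 0.6)(s^2 - 1.4*s + 4.9). Poles: -2.1, 0.6, 0.7 + 2.1j, 0.7 - 2.1j. RHP poles (Re>0): 3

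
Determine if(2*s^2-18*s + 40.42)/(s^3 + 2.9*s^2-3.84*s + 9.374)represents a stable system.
Denominator: s^3 + 2.9*s^2 - 3.84*s + 9.374 = (s + 4.3)(s^2 - 1.4*s + 2.18). Poles: -4.3, 0.7 + 1.3j, 0.7 - 1.3j. All Re(p)<0: No (unstable)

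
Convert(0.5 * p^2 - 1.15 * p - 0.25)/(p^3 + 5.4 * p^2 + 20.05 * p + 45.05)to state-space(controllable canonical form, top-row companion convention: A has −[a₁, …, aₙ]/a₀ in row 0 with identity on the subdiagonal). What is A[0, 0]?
Reachable canonical form for den = p^3 + 5.4*p^2 + 20.05*p + 45.05: top row of A = -[a₁,a₂,...,aₙ]/a₀, ones on the subdiagonal, zeros elsewhere.
A = [[-5.4, -20.05, -45.05], [1, 0, 0], [0, 1, 0]].
A[0,0] = -5.4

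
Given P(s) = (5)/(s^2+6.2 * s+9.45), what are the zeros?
Numerator is a nonzero constant (5) → Zeros: none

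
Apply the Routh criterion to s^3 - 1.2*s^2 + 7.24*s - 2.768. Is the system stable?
Routh array:
s^3: [1, 7.24]; s^2: [-1.2, -2.768]; s^1: [4.93333]; s^0: [-2.768]
First column: [1, -1.2, 4.93333, -2.768]. Sign changes = 3.
No, unstable (3 RHP root(s))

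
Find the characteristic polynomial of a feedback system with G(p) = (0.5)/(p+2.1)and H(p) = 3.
Characteristic poly = G_den * H_den + G_num * H_num = (p + 2.1) + (1.5) = p + 3.6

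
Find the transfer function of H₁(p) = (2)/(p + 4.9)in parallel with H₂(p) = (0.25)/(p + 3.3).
Parallel: H = H₁ + H₂ = (n₁·d₂ + n₂·d₁)/(d₁·d₂).
n₁·d₂ = 2*p + 6.6. n₂·d₁ = 0.25*p + 1.225. Sum = 2.25*p + 7.825. d₁·d₂ = p^2 + 8.2*p + 16.17.
H(p) = (2.25*p + 7.825)/(p^2 + 8.2*p + 16.17)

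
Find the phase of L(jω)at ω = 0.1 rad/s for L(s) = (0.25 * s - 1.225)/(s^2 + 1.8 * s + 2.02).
Substitute s = j*0.1: L(j0.1) = -0.603499 + 0.0664825j.
∠L(j0.1) = atan2(Im, Re) = atan2(0.0664825, -0.603499) = 173.71°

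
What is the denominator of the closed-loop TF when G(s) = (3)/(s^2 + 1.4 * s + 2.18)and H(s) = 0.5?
Characteristic poly = G_den * H_den + G_num * H_num = (s^2 + 1.4*s + 2.18) + (1.5) = s^2 + 1.4*s + 3.68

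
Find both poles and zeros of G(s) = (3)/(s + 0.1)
Set denominator = 0: s + 0.1 = 0 → Poles: -0.1
Numerator is a nonzero constant (3) → Zeros: none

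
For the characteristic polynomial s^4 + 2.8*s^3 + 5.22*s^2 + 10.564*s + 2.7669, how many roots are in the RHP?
s^4 + 2.8*s^3 + 5.22*s^2 + 10.564*s + 2.7669 = (s + 2.3)(s + 0.3)(s^2 + 0.2*s + 4.01). Poles: -0.1 + 2j, -0.1 - 2j, -0.3, -2.3. RHP poles (Re>0): 0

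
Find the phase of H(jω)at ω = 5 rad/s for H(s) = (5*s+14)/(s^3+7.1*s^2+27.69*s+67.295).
Substitute s = j*5: H(j5) = -0.0978919 - 0.238797j.
∠H(j5) = atan2(Im, Re) = atan2(-0.238797, -0.0978919) = -112.29°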